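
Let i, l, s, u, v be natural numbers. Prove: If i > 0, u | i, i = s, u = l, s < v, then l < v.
From u | i and i > 0, u ≤ i. Since i = s, u ≤ s. s < v, so u < v. Since u = l, l < v.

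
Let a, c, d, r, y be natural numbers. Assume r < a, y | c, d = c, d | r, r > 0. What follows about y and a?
y < a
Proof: From d = c and d | r, c | r. Since y | c, y | r. Since r > 0, y ≤ r. r < a, so y < a.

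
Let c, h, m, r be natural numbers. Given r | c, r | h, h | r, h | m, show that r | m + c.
From h | r and r | h, h = r. Since h | m, r | m. r | c, so r | m + c.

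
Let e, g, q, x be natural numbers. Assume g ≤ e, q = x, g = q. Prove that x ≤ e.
From g = q and q = x, g = x. g ≤ e, so x ≤ e.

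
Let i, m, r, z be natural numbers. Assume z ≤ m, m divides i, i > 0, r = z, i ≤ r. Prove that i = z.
m divides i and i > 0, thus m ≤ i. z ≤ m, so z ≤ i. r = z and i ≤ r, so i ≤ z. z ≤ i, so z = i. Then i = z.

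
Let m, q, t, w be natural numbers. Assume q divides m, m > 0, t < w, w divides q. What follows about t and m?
t < m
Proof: w divides q and q divides m, so w divides m. Since m > 0, w ≤ m. Since t < w, t < m.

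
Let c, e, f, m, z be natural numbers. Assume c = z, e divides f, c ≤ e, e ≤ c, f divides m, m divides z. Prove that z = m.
Since e ≤ c and c ≤ e, e = c. Since c = z, e = z. Since e divides f, z divides f. f divides m, so z divides m. Because m divides z, z = m.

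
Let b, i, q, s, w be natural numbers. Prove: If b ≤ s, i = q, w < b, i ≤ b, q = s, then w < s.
i = q and q = s, therefore i = s. i ≤ b, so s ≤ b. From b ≤ s, b = s. w < b, so w < s.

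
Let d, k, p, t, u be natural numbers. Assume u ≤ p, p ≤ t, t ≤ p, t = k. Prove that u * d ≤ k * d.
p ≤ t and t ≤ p, therefore p = t. Since t = k, p = k. Since u ≤ p, u ≤ k. By multiplying by a non-negative, u * d ≤ k * d.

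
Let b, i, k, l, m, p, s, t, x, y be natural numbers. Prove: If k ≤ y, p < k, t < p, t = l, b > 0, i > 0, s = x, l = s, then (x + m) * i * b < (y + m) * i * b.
t = l and l = s, so t = s. t < p, so s < p. Since s = x, x < p. Since p < k, x < k. k ≤ y, so x < y. Then x + m < y + m. From i > 0, by multiplying by a positive, (x + m) * i < (y + m) * i. Combining with b > 0, by multiplying by a positive, (x + m) * i * b < (y + m) * i * b.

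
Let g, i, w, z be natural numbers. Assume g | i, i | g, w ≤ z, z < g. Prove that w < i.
g | i and i | g, hence g = i. Because w ≤ z and z < g, w < g. g = i, so w < i.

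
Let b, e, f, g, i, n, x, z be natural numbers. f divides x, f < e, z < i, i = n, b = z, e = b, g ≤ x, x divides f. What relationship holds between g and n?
g < n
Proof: e = b and b = z, hence e = z. Since f divides x and x divides f, f = x. Since f < e, x < e. e = z, so x < z. Since g ≤ x, g < z. Since z < i, g < i. Since i = n, g < n.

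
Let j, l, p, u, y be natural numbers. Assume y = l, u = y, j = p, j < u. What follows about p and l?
p < l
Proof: j = p and j < u, hence p < u. Since u = y, p < y. Since y = l, p < l.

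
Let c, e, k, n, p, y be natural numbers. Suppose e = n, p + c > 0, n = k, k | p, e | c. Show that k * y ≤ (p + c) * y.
Because e = n and n = k, e = k. Since e | c, k | c. k | p, so k | p + c. p + c > 0, so k ≤ p + c. Then k * y ≤ (p + c) * y.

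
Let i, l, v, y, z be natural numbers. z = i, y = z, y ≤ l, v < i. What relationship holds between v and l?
v < l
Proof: Since y = z and z = i, y = i. Since y ≤ l, i ≤ l. Since v < i, v < l.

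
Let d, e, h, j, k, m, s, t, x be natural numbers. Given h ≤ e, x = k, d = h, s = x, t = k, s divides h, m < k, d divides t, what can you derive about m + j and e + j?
m + j < e + j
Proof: s = x and x = k, thus s = k. s divides h, so k divides h. d = h and d divides t, hence h divides t. Since t = k, h divides k. k divides h, so k = h. Since m < k, m < h. h ≤ e, so m < e. Then m + j < e + j.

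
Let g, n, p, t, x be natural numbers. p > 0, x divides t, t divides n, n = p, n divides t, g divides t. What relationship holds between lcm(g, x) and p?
lcm(g, x) ≤ p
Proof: t divides n and n divides t, so t = n. From g divides t and x divides t, lcm(g, x) divides t. Since t = n, lcm(g, x) divides n. n = p, so lcm(g, x) divides p. Since p > 0, lcm(g, x) ≤ p.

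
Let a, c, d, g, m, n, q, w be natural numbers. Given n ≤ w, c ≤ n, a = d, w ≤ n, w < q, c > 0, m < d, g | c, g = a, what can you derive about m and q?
m < q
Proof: Since g = a and a = d, g = d. g | c, so d | c. c > 0, so d ≤ c. m < d, so m < c. Since w ≤ n and n ≤ w, w = n. Since w < q, n < q. Because c ≤ n, c < q. Because m < c, m < q.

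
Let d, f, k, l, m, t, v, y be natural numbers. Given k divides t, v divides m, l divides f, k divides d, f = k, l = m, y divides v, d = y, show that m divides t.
d = y and k divides d, therefore k divides y. Since y divides v, k divides v. v divides m, so k divides m. Because f = k and l divides f, l divides k. l = m, so m divides k. k divides m, so k = m. Since k divides t, m divides t.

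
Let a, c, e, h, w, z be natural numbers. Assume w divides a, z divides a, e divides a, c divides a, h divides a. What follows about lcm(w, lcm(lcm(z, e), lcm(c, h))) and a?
lcm(w, lcm(lcm(z, e), lcm(c, h))) divides a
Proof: From z divides a and e divides a, lcm(z, e) divides a. c divides a and h divides a, thus lcm(c, h) divides a. Since lcm(z, e) divides a, lcm(lcm(z, e), lcm(c, h)) divides a. Since w divides a, lcm(w, lcm(lcm(z, e), lcm(c, h))) divides a.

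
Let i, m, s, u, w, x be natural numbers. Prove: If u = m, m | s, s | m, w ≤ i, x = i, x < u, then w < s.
Since m | s and s | m, m = s. u = m, so u = s. From x = i and x < u, i < u. Since w ≤ i, w < u. Because u = s, w < s.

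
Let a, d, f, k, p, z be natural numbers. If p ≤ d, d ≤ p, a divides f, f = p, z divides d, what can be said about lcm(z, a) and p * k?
lcm(z, a) divides p * k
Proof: d ≤ p and p ≤ d, so d = p. z divides d, so z divides p. f = p and a divides f, so a divides p. Because z divides p, lcm(z, a) divides p. Then lcm(z, a) divides p * k.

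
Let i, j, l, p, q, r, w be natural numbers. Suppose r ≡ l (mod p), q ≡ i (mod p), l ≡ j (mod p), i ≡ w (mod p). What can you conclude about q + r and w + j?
q + r ≡ w + j (mod p)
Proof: From q ≡ i (mod p) and i ≡ w (mod p), q ≡ w (mod p). r ≡ l (mod p) and l ≡ j (mod p), thus r ≡ j (mod p). From q ≡ w (mod p), by adding congruences, q + r ≡ w + j (mod p).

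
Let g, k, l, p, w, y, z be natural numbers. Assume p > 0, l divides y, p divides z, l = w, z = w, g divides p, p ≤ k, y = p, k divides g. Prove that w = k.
Since l = w and l divides y, w divides y. y = p, so w divides p. Because z = w and p divides z, p divides w. Since w divides p, w = p. k divides g and g divides p, therefore k divides p. Since p > 0, k ≤ p. p ≤ k, so p = k. Since w = p, w = k.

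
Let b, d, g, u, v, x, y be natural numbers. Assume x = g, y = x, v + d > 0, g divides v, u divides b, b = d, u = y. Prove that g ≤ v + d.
y = x and x = g, thus y = g. Because b = d and u divides b, u divides d. u = y, so y divides d. Since y = g, g divides d. g divides v, so g divides v + d. Since v + d > 0, g ≤ v + d.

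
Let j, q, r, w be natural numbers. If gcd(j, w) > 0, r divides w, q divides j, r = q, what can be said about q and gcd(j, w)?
q ≤ gcd(j, w)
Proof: r = q and r divides w, therefore q divides w. q divides j, so q divides gcd(j, w). From gcd(j, w) > 0, q ≤ gcd(j, w).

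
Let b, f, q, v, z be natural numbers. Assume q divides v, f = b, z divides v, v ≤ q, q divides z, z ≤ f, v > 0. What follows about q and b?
q ≤ b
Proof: From q divides v and v > 0, q ≤ v. Since v ≤ q, v = q. Since z divides v, z divides q. Since q divides z, z = q. Because f = b and z ≤ f, z ≤ b. Since z = q, q ≤ b.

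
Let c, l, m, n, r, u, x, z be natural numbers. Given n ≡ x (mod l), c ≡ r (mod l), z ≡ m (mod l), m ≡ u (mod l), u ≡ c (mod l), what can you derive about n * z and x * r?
n * z ≡ x * r (mod l)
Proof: z ≡ m (mod l) and m ≡ u (mod l), thus z ≡ u (mod l). u ≡ c (mod l), so z ≡ c (mod l). Since c ≡ r (mod l), z ≡ r (mod l). Combined with n ≡ x (mod l), by multiplying congruences, n * z ≡ x * r (mod l).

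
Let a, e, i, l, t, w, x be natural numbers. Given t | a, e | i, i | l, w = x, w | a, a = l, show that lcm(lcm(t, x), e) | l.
w = x and w | a, hence x | a. t | a, so lcm(t, x) | a. Since a = l, lcm(t, x) | l. e | i and i | l, thus e | l. lcm(t, x) | l, so lcm(lcm(t, x), e) | l.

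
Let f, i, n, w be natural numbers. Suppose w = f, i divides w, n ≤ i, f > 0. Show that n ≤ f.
w = f and i divides w, hence i divides f. f > 0, so i ≤ f. Since n ≤ i, n ≤ f.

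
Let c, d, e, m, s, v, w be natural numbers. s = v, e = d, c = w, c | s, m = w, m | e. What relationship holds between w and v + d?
w | v + d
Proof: From c = w and c | s, w | s. Since s = v, w | v. m = w and m | e, thus w | e. Because e = d, w | d. w | v, so w | v + d.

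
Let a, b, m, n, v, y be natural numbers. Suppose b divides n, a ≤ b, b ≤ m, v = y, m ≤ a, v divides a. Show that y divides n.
b ≤ m and m ≤ a, hence b ≤ a. From a ≤ b, a = b. From v divides a, v divides b. b divides n, so v divides n. Since v = y, y divides n.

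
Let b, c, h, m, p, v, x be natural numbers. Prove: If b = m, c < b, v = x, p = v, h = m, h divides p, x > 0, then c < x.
Because b = m and c < b, c < m. h = m and h divides p, so m divides p. From p = v, m divides v. Since v = x, m divides x. Because x > 0, m ≤ x. From c < m, c < x.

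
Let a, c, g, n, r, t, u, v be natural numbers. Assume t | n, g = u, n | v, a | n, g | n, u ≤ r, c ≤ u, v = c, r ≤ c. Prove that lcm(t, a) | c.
Since v = c and n | v, n | c. u ≤ r and r ≤ c, hence u ≤ c. Since c ≤ u, u = c. g = u and g | n, thus u | n. Since u = c, c | n. n | c, so n = c. Since t | n and a | n, lcm(t, a) | n. n = c, so lcm(t, a) | c.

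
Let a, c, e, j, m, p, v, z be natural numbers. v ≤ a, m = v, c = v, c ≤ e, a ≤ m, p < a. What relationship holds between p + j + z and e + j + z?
p + j + z < e + j + z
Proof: m = v and a ≤ m, so a ≤ v. v ≤ a, so a = v. p < a, so p < v. c = v and c ≤ e, thus v ≤ e. Since p < v, p < e. Then p + j < e + j. Then p + j + z < e + j + z.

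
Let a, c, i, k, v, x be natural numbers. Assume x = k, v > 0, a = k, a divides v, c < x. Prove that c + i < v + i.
Because x = k and c < x, c < k. From a = k and a divides v, k divides v. v > 0, so k ≤ v. Since c < k, c < v. Then c + i < v + i.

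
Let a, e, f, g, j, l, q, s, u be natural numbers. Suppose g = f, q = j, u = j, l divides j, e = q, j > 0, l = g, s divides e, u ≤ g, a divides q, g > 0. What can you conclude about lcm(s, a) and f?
lcm(s, a) ≤ f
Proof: u = j and u ≤ g, thus j ≤ g. l = g and l divides j, hence g divides j. j > 0, so g ≤ j. j ≤ g, so j = g. Since q = j, q = g. e = q and s divides e, hence s divides q. Since a divides q, lcm(s, a) divides q. Since q = g, lcm(s, a) divides g. g > 0, so lcm(s, a) ≤ g. g = f, so lcm(s, a) ≤ f.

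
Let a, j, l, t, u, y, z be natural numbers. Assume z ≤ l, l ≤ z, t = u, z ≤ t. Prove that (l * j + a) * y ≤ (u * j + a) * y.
Because z ≤ l and l ≤ z, z = l. t = u and z ≤ t, hence z ≤ u. z = l, so l ≤ u. Then l * j ≤ u * j. Then l * j + a ≤ u * j + a. Then (l * j + a) * y ≤ (u * j + a) * y.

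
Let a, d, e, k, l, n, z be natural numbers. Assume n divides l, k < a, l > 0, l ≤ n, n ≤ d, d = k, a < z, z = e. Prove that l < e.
n divides l and l > 0, so n ≤ l. Since l ≤ n, n = l. d = k and n ≤ d, thus n ≤ k. Because k < a and a < z, k < z. z = e, so k < e. Since n ≤ k, n < e. Since n = l, l < e.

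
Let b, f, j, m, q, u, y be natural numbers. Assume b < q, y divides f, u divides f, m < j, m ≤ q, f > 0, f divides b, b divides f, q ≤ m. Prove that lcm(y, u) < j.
q ≤ m and m ≤ q, hence q = m. y divides f and u divides f, so lcm(y, u) divides f. f > 0, so lcm(y, u) ≤ f. Because b divides f and f divides b, b = f. From b < q, f < q. Since lcm(y, u) ≤ f, lcm(y, u) < q. q = m, so lcm(y, u) < m. m < j, so lcm(y, u) < j.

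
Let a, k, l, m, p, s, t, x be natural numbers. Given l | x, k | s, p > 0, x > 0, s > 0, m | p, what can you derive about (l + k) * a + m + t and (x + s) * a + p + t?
(l + k) * a + m + t ≤ (x + s) * a + p + t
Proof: Since l | x and x > 0, l ≤ x. k | s and s > 0, hence k ≤ s. l ≤ x, so l + k ≤ x + s. Then (l + k) * a ≤ (x + s) * a. m | p and p > 0, therefore m ≤ p. (l + k) * a ≤ (x + s) * a, so (l + k) * a + m ≤ (x + s) * a + p. Then (l + k) * a + m + t ≤ (x + s) * a + p + t.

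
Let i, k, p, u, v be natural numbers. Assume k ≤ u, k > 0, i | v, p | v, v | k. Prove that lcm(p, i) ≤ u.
Because p | v and i | v, lcm(p, i) | v. Because v | k, lcm(p, i) | k. Since k > 0, lcm(p, i) ≤ k. k ≤ u, so lcm(p, i) ≤ u.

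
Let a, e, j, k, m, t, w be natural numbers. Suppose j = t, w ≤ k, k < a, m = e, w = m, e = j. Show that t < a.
From w = m and m = e, w = e. Because e = j, w = j. w ≤ k and k < a, hence w < a. w = j, so j < a. j = t, so t < a.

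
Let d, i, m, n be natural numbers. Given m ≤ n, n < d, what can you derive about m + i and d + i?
m + i < d + i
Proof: From m ≤ n and n < d, m < d. Then m + i < d + i.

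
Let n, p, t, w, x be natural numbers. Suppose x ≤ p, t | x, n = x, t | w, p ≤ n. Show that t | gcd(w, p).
n = x and p ≤ n, so p ≤ x. x ≤ p, so x = p. Since t | x, t | p. t | w, so t | gcd(w, p).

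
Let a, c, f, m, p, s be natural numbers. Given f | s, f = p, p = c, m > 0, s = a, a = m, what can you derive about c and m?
c ≤ m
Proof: s = a and a = m, therefore s = m. f = p and f | s, hence p | s. From s = m, p | m. Since m > 0, p ≤ m. Since p = c, c ≤ m.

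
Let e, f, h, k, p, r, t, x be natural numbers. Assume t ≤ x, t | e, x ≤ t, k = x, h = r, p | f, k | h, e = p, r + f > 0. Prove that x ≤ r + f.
Because k = x and k | h, x | h. Since h = r, x | r. t ≤ x and x ≤ t, so t = x. Since t | e, x | e. Since e = p, x | p. Since p | f, x | f. x | r, so x | r + f. Since r + f > 0, x ≤ r + f.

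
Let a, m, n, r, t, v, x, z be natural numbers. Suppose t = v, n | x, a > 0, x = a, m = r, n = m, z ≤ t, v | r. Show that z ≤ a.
From t = v and z ≤ t, z ≤ v. n = m and n | x, so m | x. x = a, so m | a. Since m = r, r | a. Since v | r, v | a. a > 0, so v ≤ a. Since z ≤ v, z ≤ a.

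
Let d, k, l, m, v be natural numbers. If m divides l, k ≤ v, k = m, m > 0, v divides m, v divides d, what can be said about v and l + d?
v divides l + d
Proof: Because k = m and k ≤ v, m ≤ v. Because v divides m and m > 0, v ≤ m. m ≤ v, so m = v. Since m divides l, v divides l. v divides d, so v divides l + d.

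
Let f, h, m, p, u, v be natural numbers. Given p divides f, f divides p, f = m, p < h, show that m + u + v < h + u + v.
Because p divides f and f divides p, p = f. f = m, so p = m. From p < h, m < h. Then m + u < h + u. Then m + u + v < h + u + v.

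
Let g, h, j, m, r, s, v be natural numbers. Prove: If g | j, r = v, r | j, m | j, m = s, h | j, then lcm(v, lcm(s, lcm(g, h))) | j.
Because r = v and r | j, v | j. Since m = s and m | j, s | j. g | j and h | j, hence lcm(g, h) | j. Since s | j, lcm(s, lcm(g, h)) | j. Because v | j, lcm(v, lcm(s, lcm(g, h))) | j.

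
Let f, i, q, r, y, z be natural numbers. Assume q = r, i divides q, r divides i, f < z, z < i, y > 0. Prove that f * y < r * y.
q = r and i divides q, hence i divides r. Since r divides i, i = r. Since f < z and z < i, f < i. i = r, so f < r. Combined with y > 0, by multiplying by a positive, f * y < r * y.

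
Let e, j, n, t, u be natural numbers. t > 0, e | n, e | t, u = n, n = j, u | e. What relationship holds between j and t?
j ≤ t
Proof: u = n and u | e, so n | e. e | n, so e = n. n = j, so e = j. e | t and t > 0, thus e ≤ t. e = j, so j ≤ t.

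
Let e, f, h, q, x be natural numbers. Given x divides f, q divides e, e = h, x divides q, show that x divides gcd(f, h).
e = h and q divides e, hence q divides h. x divides q, so x divides h. x divides f, so x divides gcd(f, h).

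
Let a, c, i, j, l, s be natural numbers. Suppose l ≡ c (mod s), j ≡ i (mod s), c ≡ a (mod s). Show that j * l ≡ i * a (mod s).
From l ≡ c (mod s) and c ≡ a (mod s), l ≡ a (mod s). Since j ≡ i (mod s), by multiplying congruences, j * l ≡ i * a (mod s).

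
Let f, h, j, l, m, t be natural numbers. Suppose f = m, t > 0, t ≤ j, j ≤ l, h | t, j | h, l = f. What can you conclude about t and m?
t ≤ m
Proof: Because j | h and h | t, j | t. Since t > 0, j ≤ t. Since t ≤ j, j = t. From l = f and f = m, l = m. Since j ≤ l, j ≤ m. j = t, so t ≤ m.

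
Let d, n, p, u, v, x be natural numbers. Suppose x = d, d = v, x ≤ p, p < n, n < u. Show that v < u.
x = d and d = v, so x = v. Since x ≤ p, v ≤ p. Since p < n, v < n. Since n < u, v < u.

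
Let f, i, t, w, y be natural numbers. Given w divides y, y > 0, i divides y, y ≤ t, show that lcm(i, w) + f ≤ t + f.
Since i divides y and w divides y, lcm(i, w) divides y. Since y > 0, lcm(i, w) ≤ y. y ≤ t, so lcm(i, w) ≤ t. Then lcm(i, w) + f ≤ t + f.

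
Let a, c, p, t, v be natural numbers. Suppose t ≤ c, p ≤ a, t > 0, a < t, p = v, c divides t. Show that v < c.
Because c divides t and t > 0, c ≤ t. t ≤ c, so t = c. p ≤ a and a < t, so p < t. p = v, so v < t. t = c, so v < c.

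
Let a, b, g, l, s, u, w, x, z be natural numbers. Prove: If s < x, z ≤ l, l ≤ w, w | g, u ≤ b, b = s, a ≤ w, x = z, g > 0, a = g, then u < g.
Because b = s and u ≤ b, u ≤ s. s < x, so u < x. x = z, so u < z. w | g and g > 0, therefore w ≤ g. a = g and a ≤ w, so g ≤ w. w ≤ g, so w = g. l ≤ w, so l ≤ g. Since z ≤ l, z ≤ g. u < z, so u < g.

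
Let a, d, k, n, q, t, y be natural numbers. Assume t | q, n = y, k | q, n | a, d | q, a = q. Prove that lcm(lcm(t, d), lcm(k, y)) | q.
Because t | q and d | q, lcm(t, d) | q. a = q and n | a, so n | q. Since n = y, y | q. Since k | q, lcm(k, y) | q. Since lcm(t, d) | q, lcm(lcm(t, d), lcm(k, y)) | q.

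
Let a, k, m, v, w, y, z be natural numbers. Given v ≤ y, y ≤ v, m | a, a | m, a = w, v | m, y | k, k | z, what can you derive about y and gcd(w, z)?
y | gcd(w, z)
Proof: v ≤ y and y ≤ v, so v = y. Since m | a and a | m, m = a. From a = w, m = w. v | m, so v | w. v = y, so y | w. y | k and k | z, hence y | z. y | w, so y | gcd(w, z).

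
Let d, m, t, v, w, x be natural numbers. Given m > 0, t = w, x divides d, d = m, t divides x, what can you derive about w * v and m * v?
w * v ≤ m * v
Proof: t divides x and x divides d, therefore t divides d. d = m, so t divides m. From t = w, w divides m. From m > 0, w ≤ m. By multiplying by a non-negative, w * v ≤ m * v.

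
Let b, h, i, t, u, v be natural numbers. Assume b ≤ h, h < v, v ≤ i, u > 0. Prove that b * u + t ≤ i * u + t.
From b ≤ h and h < v, b < v. Since v ≤ i, b < i. Since u > 0, b * u < i * u. Then b * u + t < i * u + t. Then b * u + t ≤ i * u + t.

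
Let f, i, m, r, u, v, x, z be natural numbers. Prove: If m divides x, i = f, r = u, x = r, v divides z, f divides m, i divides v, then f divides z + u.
i divides v and v divides z, thus i divides z. i = f, so f divides z. x = r and m divides x, so m divides r. From f divides m, f divides r. Since r = u, f divides u. From f divides z, f divides z + u.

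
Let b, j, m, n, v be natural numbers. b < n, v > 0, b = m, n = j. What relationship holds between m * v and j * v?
m * v < j * v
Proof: Because b = m and b < n, m < n. Since n = j, m < j. Since v > 0, m * v < j * v.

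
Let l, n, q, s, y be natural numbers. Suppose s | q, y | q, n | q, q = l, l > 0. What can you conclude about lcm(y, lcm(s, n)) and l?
lcm(y, lcm(s, n)) ≤ l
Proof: Because s | q and n | q, lcm(s, n) | q. y | q, so lcm(y, lcm(s, n)) | q. From q = l, lcm(y, lcm(s, n)) | l. l > 0, so lcm(y, lcm(s, n)) ≤ l.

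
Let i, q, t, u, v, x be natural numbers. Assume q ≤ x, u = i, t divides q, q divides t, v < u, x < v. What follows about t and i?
t < i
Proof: Because q divides t and t divides q, q = t. q ≤ x and x < v, therefore q < v. Because u = i and v < u, v < i. From q < v, q < i. q = t, so t < i.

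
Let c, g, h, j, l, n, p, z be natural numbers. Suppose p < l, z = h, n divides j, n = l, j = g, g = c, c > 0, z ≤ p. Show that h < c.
From z ≤ p and p < l, z < l. z = h, so h < l. j = g and g = c, therefore j = c. n = l and n divides j, hence l divides j. Since j = c, l divides c. Since c > 0, l ≤ c. Since h < l, h < c.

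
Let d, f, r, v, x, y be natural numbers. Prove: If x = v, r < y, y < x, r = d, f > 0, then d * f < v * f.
r < y and y < x, thus r < x. Since r = d, d < x. x = v, so d < v. From f > 0, by multiplying by a positive, d * f < v * f.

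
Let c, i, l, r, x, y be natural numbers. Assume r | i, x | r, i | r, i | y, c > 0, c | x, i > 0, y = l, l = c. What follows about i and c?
i = c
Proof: y = l and l = c, so y = c. Because i | y, i | c. c > 0, so i ≤ c. r | i and i | r, hence r = i. c | x and x | r, therefore c | r. Since r = i, c | i. Because i > 0, c ≤ i. i ≤ c, so i = c.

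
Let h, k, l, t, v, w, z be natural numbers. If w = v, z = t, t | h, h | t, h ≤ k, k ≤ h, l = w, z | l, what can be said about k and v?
k | v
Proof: t | h and h | t, so t = h. z = t, so z = h. From h ≤ k and k ≤ h, h = k. z = h, so z = k. l = w and z | l, so z | w. Since z = k, k | w. w = v, so k | v.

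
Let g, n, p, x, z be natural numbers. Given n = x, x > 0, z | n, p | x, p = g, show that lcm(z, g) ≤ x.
From n = x and z | n, z | x. From p = g and p | x, g | x. z | x, so lcm(z, g) | x. Since x > 0, lcm(z, g) ≤ x.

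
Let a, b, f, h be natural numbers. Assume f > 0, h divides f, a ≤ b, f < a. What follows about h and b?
h < b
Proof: h divides f and f > 0, hence h ≤ f. f < a and a ≤ b, so f < b. Since h ≤ f, h < b.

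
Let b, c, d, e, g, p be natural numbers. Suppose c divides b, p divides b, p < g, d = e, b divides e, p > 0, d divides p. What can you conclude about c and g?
c < g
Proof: d = e and d divides p, hence e divides p. Since b divides e, b divides p. p divides b, so b = p. Because c divides b, c divides p. Because p > 0, c ≤ p. Since p < g, c < g.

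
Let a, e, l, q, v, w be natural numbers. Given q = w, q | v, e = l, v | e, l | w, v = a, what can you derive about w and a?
w = a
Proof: Since q = w and q | v, w | v. e = l and v | e, thus v | l. l | w, so v | w. Since w | v, w = v. Because v = a, w = a.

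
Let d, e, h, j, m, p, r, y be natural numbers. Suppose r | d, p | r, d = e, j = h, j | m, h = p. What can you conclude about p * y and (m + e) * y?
p * y | (m + e) * y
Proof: Since j = h and j | m, h | m. Since h = p, p | m. From d = e and r | d, r | e. p | r, so p | e. Since p | m, p | m + e. Then p * y | (m + e) * y.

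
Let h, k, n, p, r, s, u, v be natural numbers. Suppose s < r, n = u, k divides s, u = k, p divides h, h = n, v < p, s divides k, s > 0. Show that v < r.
Since k divides s and s divides k, k = s. h = n and n = u, hence h = u. u = k, so h = k. Because p divides h, p divides k. Since k = s, p divides s. From s > 0, p ≤ s. s < r, so p < r. Since v < p, v < r.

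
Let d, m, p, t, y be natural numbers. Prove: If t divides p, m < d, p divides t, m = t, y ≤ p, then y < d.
p divides t and t divides p, so p = t. From y ≤ p, y ≤ t. m = t and m < d, therefore t < d. Since y ≤ t, y < d.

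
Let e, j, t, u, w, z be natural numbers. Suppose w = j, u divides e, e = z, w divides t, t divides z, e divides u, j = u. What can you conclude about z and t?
z = t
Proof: u divides e and e divides u, thus u = e. Because e = z, u = z. From w = j and j = u, w = u. w divides t, so u divides t. u = z, so z divides t. t divides z, so z = t.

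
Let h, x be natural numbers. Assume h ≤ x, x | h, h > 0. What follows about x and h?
x = h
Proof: From x | h and h > 0, x ≤ h. Since h ≤ x, h = x. Then x = h.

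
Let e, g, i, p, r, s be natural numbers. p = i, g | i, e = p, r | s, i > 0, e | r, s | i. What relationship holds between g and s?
g ≤ s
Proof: From e = p and p = i, e = i. Since e | r, i | r. r | s, so i | s. s | i, so i = s. g | i and i > 0, thus g ≤ i. i = s, so g ≤ s.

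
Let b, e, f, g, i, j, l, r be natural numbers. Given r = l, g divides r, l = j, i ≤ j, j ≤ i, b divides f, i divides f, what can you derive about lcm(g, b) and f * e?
lcm(g, b) divides f * e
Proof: Since r = l and l = j, r = j. g divides r, so g divides j. i ≤ j and j ≤ i, hence i = j. Since i divides f, j divides f. Since g divides j, g divides f. b divides f, so lcm(g, b) divides f. Then lcm(g, b) divides f * e.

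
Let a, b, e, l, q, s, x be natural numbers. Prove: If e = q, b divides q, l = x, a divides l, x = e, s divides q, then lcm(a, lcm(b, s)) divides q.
l = x and x = e, so l = e. Since e = q, l = q. Since a divides l, a divides q. b divides q and s divides q, thus lcm(b, s) divides q. Since a divides q, lcm(a, lcm(b, s)) divides q.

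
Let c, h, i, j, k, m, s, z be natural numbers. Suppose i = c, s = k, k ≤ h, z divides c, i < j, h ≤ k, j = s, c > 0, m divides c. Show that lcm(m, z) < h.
j = s and s = k, therefore j = k. From k ≤ h and h ≤ k, k = h. Since j = k, j = h. m divides c and z divides c, thus lcm(m, z) divides c. c > 0, so lcm(m, z) ≤ c. Because i = c and i < j, c < j. Because lcm(m, z) ≤ c, lcm(m, z) < j. From j = h, lcm(m, z) < h.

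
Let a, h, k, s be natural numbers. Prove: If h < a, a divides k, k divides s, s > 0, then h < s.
Since a divides k and k divides s, a divides s. s > 0, so a ≤ s. Because h < a, h < s.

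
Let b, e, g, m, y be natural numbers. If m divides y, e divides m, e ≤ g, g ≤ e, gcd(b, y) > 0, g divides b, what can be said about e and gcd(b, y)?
e ≤ gcd(b, y)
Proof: From g ≤ e and e ≤ g, g = e. g divides b, so e divides b. e divides m and m divides y, so e divides y. e divides b, so e divides gcd(b, y). gcd(b, y) > 0, so e ≤ gcd(b, y).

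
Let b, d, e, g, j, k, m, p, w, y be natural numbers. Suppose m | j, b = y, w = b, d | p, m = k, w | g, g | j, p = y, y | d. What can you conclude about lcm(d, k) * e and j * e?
lcm(d, k) * e | j * e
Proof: Because w = b and b = y, w = y. p = y and d | p, thus d | y. y | d, so y = d. From w = y, w = d. Because w | g and g | j, w | j. w = d, so d | j. m = k and m | j, thus k | j. d | j, so lcm(d, k) | j. Then lcm(d, k) * e | j * e.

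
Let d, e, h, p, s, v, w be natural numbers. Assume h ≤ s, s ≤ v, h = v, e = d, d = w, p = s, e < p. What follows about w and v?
w < v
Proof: Because h = v and h ≤ s, v ≤ s. Since s ≤ v, s = v. Because e = d and d = w, e = w. From p = s and e < p, e < s. Since e = w, w < s. s = v, so w < v.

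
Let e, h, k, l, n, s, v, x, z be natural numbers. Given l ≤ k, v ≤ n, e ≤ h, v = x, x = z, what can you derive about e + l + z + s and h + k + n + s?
e + l + z + s ≤ h + k + n + s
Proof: Because e ≤ h and l ≤ k, e + l ≤ h + k. v = x and v ≤ n, therefore x ≤ n. Since x = z, z ≤ n. Since e + l ≤ h + k, e + l + z ≤ h + k + n. Then e + l + z + s ≤ h + k + n + s.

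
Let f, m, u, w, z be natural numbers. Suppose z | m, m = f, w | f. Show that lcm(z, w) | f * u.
m = f and z | m, hence z | f. Because w | f, lcm(z, w) | f. Then lcm(z, w) | f * u.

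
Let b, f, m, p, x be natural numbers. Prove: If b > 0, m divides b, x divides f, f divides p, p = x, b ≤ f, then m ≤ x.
m divides b and b > 0, hence m ≤ b. p = x and f divides p, hence f divides x. Since x divides f, f = x. Because b ≤ f, b ≤ x. Since m ≤ b, m ≤ x.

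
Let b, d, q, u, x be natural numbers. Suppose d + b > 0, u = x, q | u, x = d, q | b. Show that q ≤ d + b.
u = x and q | u, hence q | x. x = d, so q | d. Since q | b, q | d + b. Since d + b > 0, q ≤ d + b.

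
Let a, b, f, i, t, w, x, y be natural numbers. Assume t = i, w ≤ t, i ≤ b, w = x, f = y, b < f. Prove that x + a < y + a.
t = i and w ≤ t, hence w ≤ i. i ≤ b and b < f, therefore i < f. w ≤ i, so w < f. Since f = y, w < y. w = x, so x < y. Then x + a < y + a.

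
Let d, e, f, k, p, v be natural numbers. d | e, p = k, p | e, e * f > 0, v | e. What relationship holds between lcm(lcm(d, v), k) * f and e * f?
lcm(lcm(d, v), k) * f ≤ e * f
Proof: d | e and v | e, therefore lcm(d, v) | e. Because p = k and p | e, k | e. Since lcm(d, v) | e, lcm(lcm(d, v), k) | e. Then lcm(lcm(d, v), k) * f | e * f. From e * f > 0, lcm(lcm(d, v), k) * f ≤ e * f.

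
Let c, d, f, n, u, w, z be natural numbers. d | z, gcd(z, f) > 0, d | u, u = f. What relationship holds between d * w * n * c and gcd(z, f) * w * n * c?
d * w * n * c ≤ gcd(z, f) * w * n * c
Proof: From u = f and d | u, d | f. From d | z, d | gcd(z, f). Since gcd(z, f) > 0, d ≤ gcd(z, f). Then d * w ≤ gcd(z, f) * w. Then d * w * n ≤ gcd(z, f) * w * n. Then d * w * n * c ≤ gcd(z, f) * w * n * c.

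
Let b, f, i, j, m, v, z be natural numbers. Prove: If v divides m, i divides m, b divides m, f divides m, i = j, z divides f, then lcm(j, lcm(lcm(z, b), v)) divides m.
From i = j and i divides m, j divides m. Because z divides f and f divides m, z divides m. Since b divides m, lcm(z, b) divides m. From v divides m, lcm(lcm(z, b), v) divides m. Since j divides m, lcm(j, lcm(lcm(z, b), v)) divides m.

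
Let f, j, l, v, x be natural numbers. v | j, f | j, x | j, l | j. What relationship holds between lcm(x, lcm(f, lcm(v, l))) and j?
lcm(x, lcm(f, lcm(v, l))) | j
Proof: Because v | j and l | j, lcm(v, l) | j. f | j, so lcm(f, lcm(v, l)) | j. Since x | j, lcm(x, lcm(f, lcm(v, l))) | j.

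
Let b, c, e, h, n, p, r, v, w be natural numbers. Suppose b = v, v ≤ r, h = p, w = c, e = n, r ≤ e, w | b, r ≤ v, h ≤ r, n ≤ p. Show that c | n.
Since e = n and r ≤ e, r ≤ n. From h = p and h ≤ r, p ≤ r. Since n ≤ p, n ≤ r. Since r ≤ n, r = n. v ≤ r and r ≤ v, therefore v = r. b = v, so b = r. w | b, so w | r. Since w = c, c | r. From r = n, c | n.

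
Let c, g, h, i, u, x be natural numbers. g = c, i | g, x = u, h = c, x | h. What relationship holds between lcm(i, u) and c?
lcm(i, u) | c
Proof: Since g = c and i | g, i | c. h = c and x | h, hence x | c. Since x = u, u | c. i | c, so lcm(i, u) | c.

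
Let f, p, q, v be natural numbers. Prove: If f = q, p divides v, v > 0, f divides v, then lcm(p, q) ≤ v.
f = q and f divides v, so q divides v. p divides v, so lcm(p, q) divides v. From v > 0, lcm(p, q) ≤ v.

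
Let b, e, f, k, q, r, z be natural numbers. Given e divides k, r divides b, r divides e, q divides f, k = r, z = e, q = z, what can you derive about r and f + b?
r divides f + b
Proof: q = z and z = e, thus q = e. Because k = r and e divides k, e divides r. r divides e, so e = r. Since q = e, q = r. q divides f, so r divides f. Since r divides b, r divides f + b.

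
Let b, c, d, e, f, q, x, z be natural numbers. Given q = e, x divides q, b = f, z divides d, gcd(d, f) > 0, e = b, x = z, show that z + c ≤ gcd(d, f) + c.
e = b and b = f, hence e = f. Since q = e, q = f. x = z and x divides q, thus z divides q. q = f, so z divides f. Since z divides d, z divides gcd(d, f). From gcd(d, f) > 0, z ≤ gcd(d, f). Then z + c ≤ gcd(d, f) + c.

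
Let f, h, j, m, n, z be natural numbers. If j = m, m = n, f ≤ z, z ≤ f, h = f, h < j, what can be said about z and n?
z < n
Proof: j = m and m = n, therefore j = n. Since f ≤ z and z ≤ f, f = z. h = f and h < j, hence f < j. f = z, so z < j. Since j = n, z < n.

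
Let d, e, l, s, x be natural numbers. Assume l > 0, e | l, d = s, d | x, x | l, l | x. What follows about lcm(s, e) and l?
lcm(s, e) ≤ l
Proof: x | l and l | x, hence x = l. d | x, so d | l. d = s, so s | l. Since e | l, lcm(s, e) | l. l > 0, so lcm(s, e) ≤ l.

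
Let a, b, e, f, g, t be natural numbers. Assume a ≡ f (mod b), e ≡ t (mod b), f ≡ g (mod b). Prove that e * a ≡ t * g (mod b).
From a ≡ f (mod b) and f ≡ g (mod b), a ≡ g (mod b). From e ≡ t (mod b), by multiplying congruences, e * a ≡ t * g (mod b).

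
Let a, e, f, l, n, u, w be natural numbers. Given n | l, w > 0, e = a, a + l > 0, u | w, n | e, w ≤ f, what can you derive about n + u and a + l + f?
n + u ≤ a + l + f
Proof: Because e = a and n | e, n | a. Since n | l, n | a + l. Since a + l > 0, n ≤ a + l. u | w and w > 0, therefore u ≤ w. Since w ≤ f, u ≤ f. n ≤ a + l, so n + u ≤ a + l + f.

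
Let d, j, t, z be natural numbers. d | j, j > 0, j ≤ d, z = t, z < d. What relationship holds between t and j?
t < j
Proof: From d | j and j > 0, d ≤ j. j ≤ d, so d = j. z = t and z < d, therefore t < d. Since d = j, t < j.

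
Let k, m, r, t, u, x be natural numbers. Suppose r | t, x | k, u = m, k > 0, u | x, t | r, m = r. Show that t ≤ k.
Because r | t and t | r, r = t. Since m = r, m = t. u | x and x | k, hence u | k. u = m, so m | k. k > 0, so m ≤ k. Since m = t, t ≤ k.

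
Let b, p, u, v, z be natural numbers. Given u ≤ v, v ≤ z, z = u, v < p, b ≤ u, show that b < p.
From z = u and v ≤ z, v ≤ u. u ≤ v, so v = u. From v < p, u < p. Since b ≤ u, b < p.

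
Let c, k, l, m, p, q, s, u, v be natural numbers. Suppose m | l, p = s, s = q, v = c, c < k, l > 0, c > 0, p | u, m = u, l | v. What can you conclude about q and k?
q < k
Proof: p = s and p | u, thus s | u. m = u and m | l, therefore u | l. s | u, so s | l. Since l > 0, s ≤ l. v = c and l | v, therefore l | c. c > 0, so l ≤ c. s ≤ l, so s ≤ c. s = q, so q ≤ c. c < k, so q < k.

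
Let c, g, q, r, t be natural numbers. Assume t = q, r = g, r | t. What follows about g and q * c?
g | q * c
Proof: r = g and r | t, so g | t. t = q, so g | q. Then g | q * c.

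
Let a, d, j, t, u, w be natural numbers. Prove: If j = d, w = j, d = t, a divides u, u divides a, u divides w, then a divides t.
u divides a and a divides u, hence u = a. w = j and u divides w, hence u divides j. Since j = d, u divides d. d = t, so u divides t. Since u = a, a divides t.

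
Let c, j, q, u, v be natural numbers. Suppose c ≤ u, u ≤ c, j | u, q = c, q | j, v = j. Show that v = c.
u ≤ c and c ≤ u, so u = c. Since j | u, j | c. q = c and q | j, so c | j. Since j | c, j = c. v = j, so v = c.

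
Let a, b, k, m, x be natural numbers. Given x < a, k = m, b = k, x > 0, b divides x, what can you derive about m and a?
m < a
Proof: b = k and k = m, so b = m. b divides x and x > 0, hence b ≤ x. Since b = m, m ≤ x. x < a, so m < a.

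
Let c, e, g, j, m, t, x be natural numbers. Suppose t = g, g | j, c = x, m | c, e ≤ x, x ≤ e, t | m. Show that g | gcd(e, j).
Because x ≤ e and e ≤ x, x = e. Since t = g and t | m, g | m. c = x and m | c, thus m | x. g | m, so g | x. Since x = e, g | e. g | j, so g | gcd(e, j).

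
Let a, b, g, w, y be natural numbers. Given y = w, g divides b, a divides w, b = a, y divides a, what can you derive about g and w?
g divides w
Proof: y = w and y divides a, therefore w divides a. a divides w, so a = w. Because b = a, b = w. g divides b, so g divides w.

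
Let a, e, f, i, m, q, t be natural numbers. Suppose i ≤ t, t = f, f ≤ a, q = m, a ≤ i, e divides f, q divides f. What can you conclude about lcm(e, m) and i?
lcm(e, m) divides i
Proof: f ≤ a and a ≤ i, so f ≤ i. From t = f and i ≤ t, i ≤ f. Since f ≤ i, f = i. q = m and q divides f, so m divides f. Since e divides f, lcm(e, m) divides f. f = i, so lcm(e, m) divides i.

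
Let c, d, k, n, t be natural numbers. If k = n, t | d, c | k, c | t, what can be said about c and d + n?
c | d + n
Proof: Because c | t and t | d, c | d. k = n and c | k, thus c | n. c | d, so c | d + n.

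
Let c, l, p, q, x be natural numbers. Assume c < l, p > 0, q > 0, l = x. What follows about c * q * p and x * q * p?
c * q * p < x * q * p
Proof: l = x and c < l, thus c < x. Since q > 0, by multiplying by a positive, c * q < x * q. Since p > 0, by multiplying by a positive, c * q * p < x * q * p.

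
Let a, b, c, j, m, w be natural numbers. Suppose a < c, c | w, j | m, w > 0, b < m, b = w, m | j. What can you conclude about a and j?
a < j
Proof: c | w and w > 0, therefore c ≤ w. m | j and j | m, hence m = j. From b < m, b < j. Since b = w, w < j. Since c ≤ w, c < j. a < c, so a < j.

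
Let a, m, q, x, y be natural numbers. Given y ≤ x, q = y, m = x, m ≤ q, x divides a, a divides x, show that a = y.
m = x and m ≤ q, thus x ≤ q. q = y, so x ≤ y. y ≤ x, so y = x. From x divides a and a divides x, x = a. From y = x, y = a. Then a = y.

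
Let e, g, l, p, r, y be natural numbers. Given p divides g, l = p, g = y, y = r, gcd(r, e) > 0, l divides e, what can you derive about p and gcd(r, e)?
p ≤ gcd(r, e)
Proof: Since g = y and y = r, g = r. p divides g, so p divides r. l = p and l divides e, thus p divides e. Because p divides r, p divides gcd(r, e). gcd(r, e) > 0, so p ≤ gcd(r, e).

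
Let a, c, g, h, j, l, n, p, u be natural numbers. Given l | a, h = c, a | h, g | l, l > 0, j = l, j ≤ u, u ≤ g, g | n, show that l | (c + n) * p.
h = c and a | h, thus a | c. Since l | a, l | c. g | l and l > 0, thus g ≤ l. From j ≤ u and u ≤ g, j ≤ g. Because j = l, l ≤ g. Since g ≤ l, g = l. g | n, so l | n. From l | c, l | c + n. Then l | (c + n) * p.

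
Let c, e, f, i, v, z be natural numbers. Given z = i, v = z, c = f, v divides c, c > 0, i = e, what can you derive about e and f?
e ≤ f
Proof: z = i and i = e, so z = e. v = z and v divides c, therefore z divides c. Since c > 0, z ≤ c. z = e, so e ≤ c. c = f, so e ≤ f.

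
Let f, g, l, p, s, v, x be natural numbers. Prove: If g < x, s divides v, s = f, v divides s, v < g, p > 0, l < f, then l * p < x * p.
v divides s and s divides v, hence v = s. From s = f, v = f. Since v < g, f < g. Because l < f, l < g. Since g < x, l < x. Using p > 0 and multiplying by a positive, l * p < x * p.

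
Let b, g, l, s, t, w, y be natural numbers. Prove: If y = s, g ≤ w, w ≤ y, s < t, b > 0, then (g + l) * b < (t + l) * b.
From g ≤ w and w ≤ y, g ≤ y. Because y = s, g ≤ s. From s < t, g < t. Then g + l < t + l. b > 0, so (g + l) * b < (t + l) * b.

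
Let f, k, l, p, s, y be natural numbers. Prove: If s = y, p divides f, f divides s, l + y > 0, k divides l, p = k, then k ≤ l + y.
Because p = k and p divides f, k divides f. s = y and f divides s, so f divides y. Since k divides f, k divides y. Since k divides l, k divides l + y. Since l + y > 0, k ≤ l + y.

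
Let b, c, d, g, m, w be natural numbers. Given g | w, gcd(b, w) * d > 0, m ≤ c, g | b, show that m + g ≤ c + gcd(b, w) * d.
g | b and g | w, therefore g | gcd(b, w). Then g | gcd(b, w) * d. Since gcd(b, w) * d > 0, g ≤ gcd(b, w) * d. m ≤ c, so m + g ≤ c + gcd(b, w) * d.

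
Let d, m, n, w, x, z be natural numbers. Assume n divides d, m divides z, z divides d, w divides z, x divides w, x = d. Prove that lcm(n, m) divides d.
From x = d and x divides w, d divides w. w divides z, so d divides z. Since z divides d, z = d. Since m divides z, m divides d. Since n divides d, lcm(n, m) divides d.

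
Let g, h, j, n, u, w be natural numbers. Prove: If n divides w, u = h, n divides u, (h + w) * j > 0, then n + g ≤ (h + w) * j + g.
Because u = h and n divides u, n divides h. n divides w, so n divides h + w. Then n divides (h + w) * j. (h + w) * j > 0, so n ≤ (h + w) * j. Then n + g ≤ (h + w) * j + g.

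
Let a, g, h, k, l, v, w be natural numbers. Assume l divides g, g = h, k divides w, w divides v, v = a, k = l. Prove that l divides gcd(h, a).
g = h and l divides g, thus l divides h. v = a and w divides v, hence w divides a. Since k divides w, k divides a. Because k = l, l divides a. Since l divides h, l divides gcd(h, a).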